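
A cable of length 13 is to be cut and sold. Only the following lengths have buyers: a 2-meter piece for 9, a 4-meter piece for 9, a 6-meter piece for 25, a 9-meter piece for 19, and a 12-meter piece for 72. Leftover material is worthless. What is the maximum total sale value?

72

Build f[k] bottom-up: f[k] = max over allowed piece i of (p[i] + f[k−i]).
f[1] = 0
f[2] = 9
f[3] = 9
f[4] = 18  (first piece 2, then f[2]=9)
f[5] = 18
f[6] = 27  (first piece 2, then f[4]=18)
f[7] = 27
f[8] = 36  (first piece 2, then f[6]=27)
f[9] = 36
f[10] = 45  (first piece 2, then f[8]=36)
f[11] = 45
f[12] = 72
f[13] = 72
One optimal cutting: pieces 12 with 1 meter of scrap → 72.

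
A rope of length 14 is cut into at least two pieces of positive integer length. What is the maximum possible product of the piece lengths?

162

Define f[k] = max over 1≤i<k of i · max(k−i, f[k−i]); the inner max lets the remainder stay uncut if that's better.
f[2] = 1×max(1,0) = 1×1 = 1
f[3] = max(1×2, 2×1) = 2
f[4] = max(1×3, 2×2, 3×1) = 4
f[5] = max(1×4, 2×3, 3×2, 4×1) = 6
f[6] = max(1×6, 2×4, 3×3, 4×2, 5×1) = 9
f[7] = max(1×9, 2×6, 3×4, 4×3, 5×2, 6×1) = 12
f[8] = max(1×12, 2×9, 3×6, …, 6×2, 7×1) = 18
f[9] = max(1×18, 2×12, 3×9, …, 7×2, 8×1) = 27
f[10] = max(1×27, 2×18, 3×12, …, 8×2, 9×1) = 36
f[11] = max(1×36, 2×27, 3×18, …, 9×2, 10×1) = 54
f[12] = max(1×54, 2×36, 3×27, …, 10×2, 11×1) = 81
f[13] = max(1×81, 2×54, 3×36, …, 11×2, 12×1) = 108
f[14] = max(1×108, 2×81, 3×54, …, 12×2, 13×1) = 162
One optimal split: 3 + 3 + 3 + 3 + 2; product 3×3×3×3×2 = 162.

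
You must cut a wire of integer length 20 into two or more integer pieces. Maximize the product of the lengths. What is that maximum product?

Define P[k] = max over 1≤i<k of i · max(k−i, P[k−i]); the inner max lets the remainder stay uncut if that's better.
Small cases: P[2]=1, P[3]=2, P[4]=4, P[5]=6, P[6]=9, P[7]=12, P[8]=18, P[9]=27, P[10]=36, P[11]=54, P[12]=81, P[13]=108, P[14]=162.
P[15] = 3*max(12,81) = 3*81 = 243
P[16] = 2*max(14,162) = 2*162 = 324
P[17] = 2*max(15,243) = 2*243 = 486
P[18] = 3*max(15,243) = 3*243 = 729
P[19] = 2*max(17,486) = 2*486 = 972
P[20] = 2*max(18,729) = 2*729 = 1458
One optimal split: 3 + 3 + 3 + 3 + 3 + 3 + 2; product 3*3*3*3*3*3*2 = 1458.

1458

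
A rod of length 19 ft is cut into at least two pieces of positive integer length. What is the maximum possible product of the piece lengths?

972

Let m[k] be the best product for length k (with at least one cut). For each first piece i, the rest contributes max(k−i, m[k−i]).
m[2] = 1·max(1,0) = 1·1 = 1
m[3] = 1·max(2,1) = 1·2 = 2
m[4] = 2·max(2,1) = 2·2 = 4
m[5] = 2·max(3,2) = 2·3 = 6
m[6] = 3·max(3,2) = 3·3 = 9
m[7] = 2·max(5,6) = 2·6 = 12
m[8] = 2·max(6,9) = 2·9 = 18
m[9] = 3·max(6,9) = 3·9 = 27
m[10] = 2·max(8,18) = 2·18 = 36
m[11] = 2·max(9,27) = 2·27 = 54
m[12] = 3·max(9,27) = 3·27 = 81
m[13] = 2·max(11,54) = 2·54 = 108
m[14] = 2·max(12,81) = 2·81 = 162
m[15] = 3·max(12,81) = 3·81 = 243
m[16] = 2·max(14,162) = 2·162 = 324
m[17] = 2·max(15,243) = 2·243 = 486
m[18] = 3·max(15,243) = 3·243 = 729
m[19] = 2·max(17,486) = 2·486 = 972
One optimal split: 3 + 3 + 3 + 3 + 3 + 2 + 2; product 3·3·3·3·3·2·2 = 972.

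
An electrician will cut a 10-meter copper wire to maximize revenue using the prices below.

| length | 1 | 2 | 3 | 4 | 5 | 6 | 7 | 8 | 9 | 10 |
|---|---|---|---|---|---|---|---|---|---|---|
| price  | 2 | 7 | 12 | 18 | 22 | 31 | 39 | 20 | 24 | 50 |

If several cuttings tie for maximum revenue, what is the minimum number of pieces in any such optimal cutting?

Consider every possible first cut. r[k] is the best of p[i]+r[k−i] over all sellable i≤k.
r[1] = 2
r[2] = max(2+2, 7+0) = 7
r[3] = max(2+7, 7+2, 12+0) = 12
r[4] = max(2+12, 7+7, 12+2, 18+0) = 18
r[5] = max(2+18, 7+12, 12+7, 18+2, 22+0) = 22
r[6] = max(2+22, 7+18, 12+12, 18+7, 22+2, 31+0) = 31
r[7] = max(2+31, 7+22, 12+18, …, 31+2, 39+0) = 39
r[8] = max(2+39, 7+31, 12+22, …, 39+2, 20+0) = 41
r[9] = max(2+41, 7+39, 12+31, …, 20+2, 24+0) = 46
r[10] = max(2+46, 7+41, 12+39, …, 24+2, 50+0) = 51
Maximum revenue is €51.
Now minimize piece count subject to staying optimal: for each k, pieces[k] = 1 + min over i with p[i]+r[k−i]=r[k] of pieces[k−i].
pieces[7] = 1
pieces[8] = 2
pieces[9] = 2
pieces[10] = 2

2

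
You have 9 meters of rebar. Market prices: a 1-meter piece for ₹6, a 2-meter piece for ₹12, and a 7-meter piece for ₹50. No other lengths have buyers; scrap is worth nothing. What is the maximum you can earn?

62

Build f[k] bottom-up: f[k] = max over allowed piece i of (p[i] + f[k−i]).
f[1] = 6
f[2] = 12  (first piece 1, then f[1]=6)
f[3] = 18  (first piece 1, then f[2]=12)
f[4] = 24  (first piece 1, then f[3]=18)
f[5] = 30  (first piece 1, then f[4]=24)
f[6] = 36  (first piece 1, then f[5]=30)
f[7] = 50
f[8] = 56  (first piece 1, then f[7]=50)
f[9] = 62  (first piece 1, then f[8]=56)
One optimal cutting: 7 + 1 + 1 → ₹62.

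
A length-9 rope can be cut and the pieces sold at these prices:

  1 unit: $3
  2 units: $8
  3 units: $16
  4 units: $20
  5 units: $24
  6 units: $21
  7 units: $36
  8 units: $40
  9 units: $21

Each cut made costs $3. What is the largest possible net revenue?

42

Build net[k] bottom-up: net[k] = max over allowed piece i of (p[i] + net[k−i]) − 3 per cut.
net[1] = 3
net[2] = 8
net[3] = 16
net[4] = 20
net[5] = 24
net[6] = 29  (first piece 3, then net[3]=16)
net[7] = 36
net[8] = 40
net[9] = 42  (first piece 3, then net[6]=29)
One optimal plan: pieces 3 + 3 + 3 (2 cuts) → $48 − $6 = $42.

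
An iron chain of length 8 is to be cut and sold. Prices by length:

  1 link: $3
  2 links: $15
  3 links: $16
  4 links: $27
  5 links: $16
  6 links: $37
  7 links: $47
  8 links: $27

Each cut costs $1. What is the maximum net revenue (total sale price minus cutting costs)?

Build r[k] bottom-up: r[k] = max over allowed piece i of (p[i] + r[k−i]) − 1 per cut.
r[1] = 3
r[2] = 15
r[3] = 17  (first piece 1, then r[2]=15)
r[4] = 29  (first piece 2, then r[2]=15)
r[5] = 31  (first piece 1, then r[4]=29)
r[6] = 43  (first piece 2, then r[4]=29)
r[7] = 47
r[8] = 57  (first piece 2, then r[6]=43)
One optimal plan: pieces 2 + 2 + 2 + 2 (3 cuts) → $60 − $3 = $57.

57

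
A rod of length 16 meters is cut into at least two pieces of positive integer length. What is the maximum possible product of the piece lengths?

Fill f[k] for k=2..16: at each k try every first piece i and multiply by the better of (k−i) uncut or f[k−i].
f[2] = 1×max(1,0) = 1×1 = 1
f[3] = 1×max(2,1) = 1×2 = 2
f[4] = 2×max(2,1) = 2×2 = 4
f[5] = 2×max(3,2) = 2×3 = 6
f[6] = 3×max(3,2) = 3×3 = 9
f[7] = 2×max(5,6) = 2×6 = 12
f[8] = 2×max(6,9) = 2×9 = 18
f[9] = 3×max(6,9) = 3×9 = 27
f[10] = 2×max(8,18) = 2×18 = 36
f[11] = 2×max(9,27) = 2×27 = 54
f[12] = 3×max(9,27) = 3×27 = 81
f[13] = 2×max(11,54) = 2×54 = 108
f[14] = 2×max(12,81) = 2×81 = 162
f[15] = 3×max(12,81) = 3×81 = 243
f[16] = 2×max(14,162) = 2×162 = 324
One optimal split: 3 + 3 + 3 + 3 + 2 + 2; product 3×3×3×3×2×2 = 324.

324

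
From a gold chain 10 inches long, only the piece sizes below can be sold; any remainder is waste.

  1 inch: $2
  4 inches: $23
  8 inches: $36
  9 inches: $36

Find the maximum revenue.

Consider every possible first cut. r[k] is the best of p[i]+r[k−i] over all sellable i≤k.
r[1] = 2
r[2] = 4  (first piece 1, then r[1]=2)
r[3] = 6  (first piece 1, then r[2]=4)
r[4] = max(2+6, 23+0) = 23
r[5] = max(2+23, 23+2) = 25
r[6] = max(2+25, 23+4) = 27
r[7] = max(2+27, 23+6) = 29
r[8] = max(2+29, 23+23, 36+0) = 46
r[9] = max(2+46, 23+25, 36+2, 36+0) = 48
r[10] = max(2+48, 23+27, 36+4, 36+2) = 50
One optimal cutting: 4 + 4 + 1 + 1 → $50.

50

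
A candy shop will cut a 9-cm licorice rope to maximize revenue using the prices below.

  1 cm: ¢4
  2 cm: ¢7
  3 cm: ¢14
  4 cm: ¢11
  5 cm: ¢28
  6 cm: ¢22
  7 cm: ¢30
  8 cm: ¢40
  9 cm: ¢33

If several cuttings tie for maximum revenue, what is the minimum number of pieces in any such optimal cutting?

Let r[k] be the best obtainable value from length k. For each k, try every first piece i and keep the best of price[i] + r[k−i].
r[1] = 4
r[2] = max(4+4, 7+0) = 8
r[3] = max(4+8, 7+4, 14+0) = 14
r[4] = max(4+14, 7+8, 14+4, 11+0) = 18
r[5] = max(4+18, 7+14, 14+8, 11+4, 28+0) = 28
r[6] = max(4+28, 7+18, 14+14, 11+8, 28+4, 22+0) = 32
r[7] = max(4+32, 7+28, 14+18, …, 22+4, 30+0) = 36
r[8] = max(4+36, 7+32, 14+28, …, 30+4, 40+0) = 42
r[9] = max(4+42, 7+36, 14+32, …, 40+4, 33+0) = 46
Maximum revenue is ¢46.
Now minimize piece count subject to staying optimal: for each k, pieces[k] = 1 + min over i with p[i]+r[k−i]=r[k] of pieces[k−i].
pieces[6] = 2
pieces[7] = 3
pieces[8] = 2
pieces[9] = 3

3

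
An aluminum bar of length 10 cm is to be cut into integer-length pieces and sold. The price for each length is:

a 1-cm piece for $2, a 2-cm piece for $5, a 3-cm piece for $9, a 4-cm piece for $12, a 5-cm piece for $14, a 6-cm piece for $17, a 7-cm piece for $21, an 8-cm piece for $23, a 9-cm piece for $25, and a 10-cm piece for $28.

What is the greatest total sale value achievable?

30

Consider every possible first cut. R[k] is the best of p[i]+R[k−i] over all sellable i≤k.
R[1] = 2
R[2] = max(2+2, 5+0) = 5
R[3] = max(2+5, 5+2, 9+0) = 9
R[4] = max(2+9, 5+5, 9+2, 12+0) = 12
R[5] = max(2+12, 5+9, 9+5, 12+2, 14+0) = 14
R[6] = max(2+14, 5+12, 9+9, 12+5, 14+2, 17+0) = 18
R[7] = max(2+18, 5+14, 9+12, …, 17+2, 21+0) = 21
R[8] = max(2+21, 5+18, 9+14, …, 21+2, 23+0) = 24
R[9] = max(2+24, 5+21, 9+18, …, 23+2, 25+0) = 27
R[10] = max(2+27, 5+24, 9+21, …, 25+2, 28+0) = 30
One optimal cutting: 4 + 3 + 3 → $12 + $9 + $9 = $30.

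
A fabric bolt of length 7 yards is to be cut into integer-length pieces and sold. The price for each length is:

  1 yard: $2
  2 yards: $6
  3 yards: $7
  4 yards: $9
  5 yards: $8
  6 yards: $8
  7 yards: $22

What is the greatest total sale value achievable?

22

Build r[k] bottom-up: r[k] = max over allowed piece i of (p[i] + r[k−i]).
r[1] = 2
r[2] = 6
r[3] = 8  (first piece 1, then r[2]=6)
r[4] = 12  (first piece 2, then r[2]=6)
r[5] = 14  (first piece 1, then r[4]=12)
r[6] = 18  (first piece 2, then r[4]=12)
r[7] = 22
Best is to sell the whole 7-yard piece uncut for $22.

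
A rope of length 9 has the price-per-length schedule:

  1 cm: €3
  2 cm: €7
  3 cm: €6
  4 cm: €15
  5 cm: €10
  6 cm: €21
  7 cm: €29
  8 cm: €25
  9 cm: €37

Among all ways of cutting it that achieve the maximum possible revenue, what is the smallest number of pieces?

Consider every possible first cut. r[k] is the best of p[i]+r[k−i] over all sellable i≤k.
r[1] = 3
r[2] = 7
r[3] = 10  (first piece 1, then r[2]=7)
r[4] = 15
r[5] = 18  (first piece 1, then r[4]=15)
r[6] = 22  (first piece 2, then r[4]=15)
r[7] = 29
r[8] = 32  (first piece 1, then r[7]=29)
r[9] = 37
Maximum revenue is €37.
Now minimize piece count subject to staying optimal: for each k, pieces[k] = 1 + min over i with p[i]+r[k−i]=r[k] of pieces[k−i].
pieces[6] = 2
pieces[7] = 1
pieces[8] = 2
pieces[9] = 1

1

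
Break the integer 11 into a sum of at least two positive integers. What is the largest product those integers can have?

Define g[k] = max over 1≤i<k of i · max(k−i, g[k−i]); the inner max lets the remainder stay uncut if that's better.
g[2] = 1*max(1,0) = 1*1 = 1
g[3] = 1*max(2,1) = 1*2 = 2
g[4] = 2*max(2,1) = 2*2 = 4
g[5] = 2*max(3,2) = 2*3 = 6
g[6] = 3*max(3,2) = 3*3 = 9
g[7] = 2*max(5,6) = 2*6 = 12
g[8] = 2*max(6,9) = 2*9 = 18
g[9] = 3*max(6,9) = 3*9 = 27
g[10] = 2*max(8,18) = 2*18 = 36
g[11] = 2*max(9,27) = 2*27 = 54
One optimal split: 3 + 3 + 3 + 2; product 3*3*3*2 = 54.

54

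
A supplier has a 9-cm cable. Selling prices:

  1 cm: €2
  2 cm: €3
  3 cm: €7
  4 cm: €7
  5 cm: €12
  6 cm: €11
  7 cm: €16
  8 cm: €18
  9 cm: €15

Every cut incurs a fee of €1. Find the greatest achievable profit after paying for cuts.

19

Let r[k] be the best obtainable value from length k. For each k, try every first piece i and keep the best of price[i] + r[k−i] minus the 1 cut fee when i<k.
r[1] = 2
r[2] = max(2+2-1, 3+0) = 3
r[3] = max(2+3-1, 3+2-1, 7+0) = 7
r[4] = max(2+7-1, 3+3-1, 7+2-1, 7+0) = 8
r[5] = max(2+8-1, 3+7-1, 7+3-1, 7+2-1, 12+0) = 12
r[6] = max(2+12-1, 3+8-1, 7+7-1, 7+3-1, 12+2-1, 11+0) = 13
r[7] = max(2+13-1, 3+12-1, 7+8-1, …, 11+2-1, 16+0) = 16
r[8] = max(2+16-1, 3+13-1, 7+12-1, …, 16+2-1, 18+0) = 18
r[9] = max(2+18-1, 3+16-1, 7+13-1, …, 18+2-1, 15+0) = 19
One optimal plan: pieces 5 + 3 + 1 (2 cuts) → €21 − €2 = €19.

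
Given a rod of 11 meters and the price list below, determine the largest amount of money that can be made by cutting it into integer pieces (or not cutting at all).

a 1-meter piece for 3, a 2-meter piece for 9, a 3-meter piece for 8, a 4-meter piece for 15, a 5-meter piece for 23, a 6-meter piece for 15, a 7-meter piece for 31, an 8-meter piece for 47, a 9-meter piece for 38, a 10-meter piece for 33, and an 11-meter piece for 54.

Build best[k] bottom-up: best[k] = max over allowed piece i of (p[i] + best[k−i]).
best[1] = 3
best[2] = 9
best[3] = 12  (first piece 1, then best[2]=9)
best[4] = 18  (first piece 2, then best[2]=9)
best[5] = 23
best[6] = 27  (first piece 2, then best[4]=18)
best[7] = 32  (first piece 2, then best[5]=23)
best[8] = 47
best[9] = 50  (first piece 1, then best[8]=47)
best[10] = 56  (first piece 2, then best[8]=47)
best[11] = 59  (first piece 1, then best[10]=56)
One optimal cutting: 8 + 2 + 1 → 47 + 9 + 3 = 59.

59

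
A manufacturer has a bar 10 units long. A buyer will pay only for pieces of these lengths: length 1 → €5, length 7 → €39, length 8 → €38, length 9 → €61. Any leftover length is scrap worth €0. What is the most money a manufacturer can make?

Let f[k] be the best obtainable value from length k. For each k, try every first piece i and keep the best of price[i] + f[k−i].
f[1] = 5
f[2] = 10  (first piece 1, then f[1]=5)
f[3] = 15  (first piece 1, then f[2]=10)
f[4] = 20  (first piece 1, then f[3]=15)
f[5] = 25  (first piece 1, then f[4]=20)
f[6] = 30  (first piece 1, then f[5]=25)
f[7] = max(5+30, 39+0) = 39
f[8] = max(5+39, 39+5, 38+0) = 44
f[9] = max(5+44, 39+10, 38+5, 61+0) = 61
f[10] = max(5+61, 39+15, 38+10, 61+5) = 66
One optimal cutting: 9 + 1 → €66.

66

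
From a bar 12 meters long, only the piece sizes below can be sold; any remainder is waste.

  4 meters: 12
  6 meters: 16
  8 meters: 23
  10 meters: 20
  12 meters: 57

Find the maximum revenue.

57

Let r[k] be the best obtainable value from length k. For each k, try every first piece i and keep the best of price[i] + r[k−i].
r[1] = 0
r[2] = 0
r[3] = 0
r[4] = 12
r[5] = 12
r[6] = 16
r[7] = 16
r[8] = 24  (first piece 4, then r[4]=12)
r[9] = 24
r[10] = 28  (first piece 4, then r[6]=16)
r[11] = 28
r[12] = 57
One optimal cutting: 12 → 57.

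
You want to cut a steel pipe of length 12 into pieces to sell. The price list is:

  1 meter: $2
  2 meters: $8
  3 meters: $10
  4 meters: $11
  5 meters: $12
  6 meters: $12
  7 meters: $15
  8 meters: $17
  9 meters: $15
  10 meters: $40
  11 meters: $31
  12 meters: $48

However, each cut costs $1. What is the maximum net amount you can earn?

Consider every possible first cut. v[k] is the best of p[i]+v[k−i] over all sellable i≤k, charging 1 whenever i<k.
v[1] = 2
v[2] = 8
v[3] = 10
v[4] = 15  (first piece 2, then v[2]=8)
v[5] = 17  (first piece 2, then v[3]=10)
v[6] = 22  (first piece 2, then v[4]=15)
v[7] = 24  (first piece 2, then v[5]=17)
v[8] = 29  (first piece 2, then v[6]=22)
v[9] = 31  (first piece 2, then v[7]=24)
v[10] = 40
v[11] = 41  (first piece 1, then v[10]=40)
v[12] = 48
Best is to make no cuts and sell whole for $48.

48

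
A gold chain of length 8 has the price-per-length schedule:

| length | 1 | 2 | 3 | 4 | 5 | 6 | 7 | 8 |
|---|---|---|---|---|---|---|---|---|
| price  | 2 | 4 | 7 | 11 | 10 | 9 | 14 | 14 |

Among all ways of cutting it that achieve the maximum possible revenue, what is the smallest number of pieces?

2

Let r[k] be the best obtainable value from length k. For each k, try every first piece i and keep the best of price[i] + r[k−i].
r[1] = 2
r[2] = 4  (first piece 1, then r[1]=2)
r[3] = 7
r[4] = 11
r[5] = 13  (first piece 1, then r[4]=11)
r[6] = 15  (first piece 1, then r[5]=13)
r[7] = 18  (first piece 3, then r[4]=11)
r[8] = 22  (first piece 4, then r[4]=11)
Maximum revenue is $22.
Now minimize piece count subject to staying optimal: for each k, pieces[k] = 1 + min over i with p[i]+r[k−i]=r[k] of pieces[k−i].
pieces[5] = 2
pieces[6] = 2
pieces[7] = 2
pieces[8] = 2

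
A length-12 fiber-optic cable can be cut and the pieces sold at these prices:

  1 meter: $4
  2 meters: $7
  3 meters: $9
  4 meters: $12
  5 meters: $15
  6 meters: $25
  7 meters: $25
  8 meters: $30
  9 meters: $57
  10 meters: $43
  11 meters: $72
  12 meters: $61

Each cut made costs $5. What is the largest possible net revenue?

Consider every possible first cut. net[k] is the best of p[i]+net[k−i] over all sellable i≤k, charging 5 whenever i<k.
net[1] = 4
net[2] = max(4+4-5, 7+0) = 7
net[3] = max(4+7-5, 7+4-5, 9+0) = 9
net[4] = max(4+9-5, 7+7-5, 9+4-5, 12+0) = 12
net[5] = max(4+12-5, 7+9-5, 9+7-5, 12+4-5, 15+0) = 15
net[6] = max(4+15-5, 7+12-5, 9+9-5, 12+7-5, 15+4-5, 25+0) = 25
net[7] = max(4+25-5, 7+15-5, 9+12-5, …, 25+4-5, 25+0) = 25
net[8] = max(4+25-5, 7+25-5, 9+15-5, …, 25+4-5, 30+0) = 30
net[9] = max(4+30-5, 7+25-5, 9+25-5, …, 30+4-5, 57+0) = 57
net[10] = max(4+57-5, 7+30-5, 9+25-5, …, 57+4-5, 43+0) = 56
net[11] = max(4+56-5, 7+57-5, 9+30-5, …, 43+4-5, 72+0) = 72
net[12] = max(4+72-5, 7+56-5, 9+57-5, …, 72+4-5, 61+0) = 71
One optimal plan: pieces 11 + 1 (1 cut) → $76 − $5 = $71.

71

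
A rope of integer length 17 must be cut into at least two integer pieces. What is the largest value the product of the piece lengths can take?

Let g[k] be the best product for length k (with at least one cut). For each first piece i, the rest contributes max(k−i, g[k−i]).
g[2] = 1·max(1,0) = 1·1 = 1
g[3] = max(1·2, 2·1) = 2
g[4] = max(1·3, 2·2, 3·1) = 4
g[5] = max(1·4, 2·3, 3·2, 4·1) = 6
g[6] = max(1·6, 2·4, 3·3, 4·2, 5·1) = 9
g[7] = max(1·9, 2·6, 3·4, 4·3, 5·2, 6·1) = 12
g[8] = max(1·12, 2·9, 3·6, …, 6·2, 7·1) = 18
g[9] = max(1·18, 2·12, 3·9, …, 7·2, 8·1) = 27
g[10] = max(1·27, 2·18, 3·12, …, 8·2, 9·1) = 36
g[11] = max(1·36, 2·27, 3·18, …, 9·2, 10·1) = 54
g[12] = max(1·54, 2·36, 3·27, …, 10·2, 11·1) = 81
g[13] = max(1·81, 2·54, 3·36, …, 11·2, 12·1) = 108
g[14] = max(1·108, 2·81, 3·54, …, 12·2, 13·1) = 162
g[15] = max(1·162, 2·108, 3·81, …, 13·2, 14·1) = 243
g[16] = max(1·243, 2·162, 3·108, …, 14·2, 15·1) = 324
g[17] = max(1·324, 2·243, 3·162, …, 15·2, 16·1) = 486
One optimal split: 3 + 3 + 3 + 3 + 3 + 2; product 3·3·3·3·3·2 = 486.

486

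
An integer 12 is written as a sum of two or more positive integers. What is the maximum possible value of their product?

81

Define prod[k] = max over 1≤i<k of i · max(k−i, prod[k−i]); the inner max lets the remainder stay uncut if that's better.
prod[2] = 1*max(1,0) = 1*1 = 1
prod[3] = max(1*2, 2*1) = 2
prod[4] = max(1*3, 2*2, 3*1) = 4
prod[5] = max(1*4, 2*3, 3*2, 4*1) = 6
prod[6] = max(1*6, 2*4, 3*3, 4*2, 5*1) = 9
prod[7] = max(1*9, 2*6, 3*4, 4*3, 5*2, 6*1) = 12
prod[8] = max(1*12, 2*9, 3*6, …, 6*2, 7*1) = 18
prod[9] = max(1*18, 2*12, 3*9, …, 7*2, 8*1) = 27
prod[10] = max(1*27, 2*18, 3*12, …, 8*2, 9*1) = 36
prod[11] = max(1*36, 2*27, 3*18, …, 9*2, 10*1) = 54
prod[12] = max(1*54, 2*36, 3*27, …, 10*2, 11*1) = 81
One optimal split: 3 + 3 + 3 + 3; product 3*3*3*3 = 81.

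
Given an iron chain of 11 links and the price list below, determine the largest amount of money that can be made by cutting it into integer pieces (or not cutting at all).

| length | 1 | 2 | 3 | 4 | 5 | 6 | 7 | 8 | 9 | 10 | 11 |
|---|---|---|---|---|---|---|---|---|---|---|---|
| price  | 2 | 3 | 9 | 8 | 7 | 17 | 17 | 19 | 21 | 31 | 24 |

Let R[k] be the best obtainable value from length k. For each k, try every first piece i and keep the best of price[i] + R[k−i].
R[1] = 2
R[2] = max(2+2, 3+0) = 4
R[3] = max(2+4, 3+2, 9+0) = 9
R[4] = max(2+9, 3+4, 9+2, 8+0) = 11
R[5] = max(2+11, 3+9, 9+4, 8+2, 7+0) = 13
R[6] = max(2+13, 3+11, 9+9, 8+4, 7+2, 17+0) = 18
R[7] = max(2+18, 3+13, 9+11, …, 17+2, 17+0) = 20
R[8] = max(2+20, 3+18, 9+13, …, 17+2, 19+0) = 22
R[9] = max(2+22, 3+20, 9+18, …, 19+2, 21+0) = 27
R[10] = max(2+27, 3+22, 9+20, …, 21+2, 31+0) = 31
R[11] = max(2+31, 3+27, 9+22, …, 31+2, 24+0) = 33
One optimal cutting: 10 + 1 → $31 + $2 = $33.

33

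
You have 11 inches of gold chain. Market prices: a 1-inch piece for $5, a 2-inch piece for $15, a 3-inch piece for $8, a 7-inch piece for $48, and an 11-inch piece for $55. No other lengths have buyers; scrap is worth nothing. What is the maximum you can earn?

Consider every possible first cut. f[k] is the best of p[i]+f[k−i] over all sellable i≤k.
f[1] = 5
f[2] = max(5+5, 15+0) = 15
f[3] = max(5+15, 15+5, 8+0) = 20
f[4] = max(5+20, 15+15, 8+5) = 30
f[5] = max(5+30, 15+20, 8+15) = 35
f[6] = max(5+35, 15+30, 8+20) = 45
f[7] = max(5+45, 15+35, 8+30, 48+0) = 50
f[8] = max(5+50, 15+45, 8+35, 48+5) = 60
f[9] = max(5+60, 15+50, 8+45, 48+15) = 65
f[10] = max(5+65, 15+60, 8+50, 48+20) = 75
f[11] = max(5+75, 15+65, 8+60, 48+30, 55+0) = 80
One optimal cutting: 2 + 2 + 2 + 2 + 2 + 1 → $80.

80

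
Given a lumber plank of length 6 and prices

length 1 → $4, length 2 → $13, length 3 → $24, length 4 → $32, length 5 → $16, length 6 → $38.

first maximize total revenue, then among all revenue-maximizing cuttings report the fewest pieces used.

Consider every possible first cut. r[k] is the best of p[i]+r[k−i] over all sellable i≤k.
r[1] = 4
r[2] = 13
r[3] = 24
r[4] = 32
r[5] = 37  (first piece 2, then r[3]=24)
r[6] = 48  (first piece 3, then r[3]=24)
Maximum revenue is $48.
Now minimize piece count subject to staying optimal: for each k, pieces[k] = 1 + min over i with p[i]+r[k−i]=r[k] of pieces[k−i].
pieces[3] = 1
pieces[4] = 1
pieces[5] = 2
pieces[6] = 2

2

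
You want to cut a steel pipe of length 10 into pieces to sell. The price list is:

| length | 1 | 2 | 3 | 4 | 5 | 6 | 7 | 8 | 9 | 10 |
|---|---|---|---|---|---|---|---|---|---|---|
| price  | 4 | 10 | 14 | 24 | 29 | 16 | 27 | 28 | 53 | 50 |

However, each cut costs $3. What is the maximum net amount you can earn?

55

Consider every possible first cut. v[k] is the best of p[i]+v[k−i] over all sellable i≤k, charging 3 whenever i<k.
v[1] = 4
v[2] = 10
v[3] = 14
v[4] = 24
v[5] = 29
v[6] = 31  (first piece 2, then v[4]=24)
v[7] = 36  (first piece 2, then v[5]=29)
v[8] = 45  (first piece 4, then v[4]=24)
v[9] = 53
v[10] = 55  (first piece 5, then v[5]=29)
One optimal plan: pieces 5 + 5 (1 cut) → $58 − $3 = $55.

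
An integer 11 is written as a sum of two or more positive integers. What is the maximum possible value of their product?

54

Define g[k] = max over 1≤i<k of i · max(k−i, g[k−i]); the inner max lets the remainder stay uncut if that's better.
g[2] = 1×max(1,0) = 1×1 = 1
g[3] = 1×max(2,1) = 1×2 = 2
g[4] = 2×max(2,1) = 2×2 = 4
g[5] = 2×max(3,2) = 2×3 = 6
g[6] = 3×max(3,2) = 3×3 = 9
g[7] = 2×max(5,6) = 2×6 = 12
g[8] = 2×max(6,9) = 2×9 = 18
g[9] = 3×max(6,9) = 3×9 = 27
g[10] = 2×max(8,18) = 2×18 = 36
g[11] = 2×max(9,27) = 2×27 = 54
One optimal split: 3 + 3 + 3 + 2; product 3×3×3×2 = 54.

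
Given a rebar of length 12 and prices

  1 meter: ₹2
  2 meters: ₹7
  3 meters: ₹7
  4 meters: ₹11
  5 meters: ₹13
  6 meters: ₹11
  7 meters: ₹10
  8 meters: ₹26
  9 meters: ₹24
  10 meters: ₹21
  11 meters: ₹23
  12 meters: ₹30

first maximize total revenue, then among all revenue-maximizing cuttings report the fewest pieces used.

6

Let r[k] be the best obtainable value from length k. For each k, try every first piece i and keep the best of price[i] + r[k−i].
r[1] = 2
r[2] = max(2+2, 7+0) = 7
r[3] = max(2+7, 7+2, 7+0) = 9
r[4] = max(2+9, 7+7, 7+2, 11+0) = 14
r[5] = max(2+14, 7+9, 7+7, 11+2, 13+0) = 16
r[6] = max(2+16, 7+14, 7+9, 11+7, 13+2, 11+0) = 21
r[7] = max(2+21, 7+16, 7+14, …, 11+2, 10+0) = 23
r[8] = max(2+23, 7+21, 7+16, …, 10+2, 26+0) = 28
r[9] = max(2+28, 7+23, 7+21, …, 26+2, 24+0) = 30
r[10] = max(2+30, 7+28, 7+23, …, 24+2, 21+0) = 35
r[11] = max(2+35, 7+30, 7+28, …, 21+2, 23+0) = 37
r[12] = max(2+37, 7+35, 7+30, …, 23+2, 30+0) = 42
Maximum revenue is ₹42.
Now minimize piece count subject to staying optimal: for each k, pieces[k] = 1 + min over i with p[i]+r[k−i]=r[k] of pieces[k−i].
pieces[9] = 5
pieces[10] = 5
pieces[11] = 6
pieces[12] = 6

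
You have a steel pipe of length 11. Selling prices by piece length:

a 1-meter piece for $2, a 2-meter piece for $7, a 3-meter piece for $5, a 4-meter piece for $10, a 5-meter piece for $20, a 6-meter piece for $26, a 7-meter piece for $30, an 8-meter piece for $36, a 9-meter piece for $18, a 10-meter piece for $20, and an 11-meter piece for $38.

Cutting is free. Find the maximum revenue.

46

Consider every possible first cut. best[k] is the best of p[i]+best[k−i] over all sellable i≤k.
best[1] = 2
best[2] = max(2+2, 7+0) = 7
best[3] = max(2+7, 7+2, 5+0) = 9
best[4] = max(2+9, 7+7, 5+2, 10+0) = 14
best[5] = max(2+14, 7+9, 5+7, 10+2, 20+0) = 20
best[6] = max(2+20, 7+14, 5+9, 10+7, 20+2, 26+0) = 26
best[7] = max(2+26, 7+20, 5+14, …, 26+2, 30+0) = 30
best[8] = max(2+30, 7+26, 5+20, …, 30+2, 36+0) = 36
best[9] = max(2+36, 7+30, 5+26, …, 36+2, 18+0) = 38
best[10] = max(2+38, 7+36, 5+30, …, 18+2, 20+0) = 43
best[11] = max(2+43, 7+38, 5+36, …, 20+2, 38+0) = 46
One optimal cutting: 6 + 5 → $26 + $20 = $46.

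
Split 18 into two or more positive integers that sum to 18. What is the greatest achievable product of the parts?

Fill P[k] for k=2..18: at each k try every first piece i and multiply by the better of (k−i) uncut or P[k−i].
P[2] = 1·max(1,0) = 1·1 = 1
P[3] = 1·max(2,1) = 1·2 = 2
P[4] = 2·max(2,1) = 2·2 = 4
P[5] = 2·max(3,2) = 2·3 = 6
P[6] = 3·max(3,2) = 3·3 = 9
P[7] = 2·max(5,6) = 2·6 = 12
P[8] = 2·max(6,9) = 2·9 = 18
P[9] = 3·max(6,9) = 3·9 = 27
P[10] = 2·max(8,18) = 2·18 = 36
P[11] = 2·max(9,27) = 2·27 = 54
P[12] = 3·max(9,27) = 3·27 = 81
P[13] = 2·max(11,54) = 2·54 = 108
P[14] = 2·max(12,81) = 2·81 = 162
P[15] = 3·max(12,81) = 3·81 = 243
P[16] = 2·max(14,162) = 2·162 = 324
P[17] = 2·max(15,243) = 2·243 = 486
P[18] = 3·max(15,243) = 3·243 = 729
One optimal split: 3 + 3 + 3 + 3 + 3 + 3; product 3·3·3·3·3·3 = 729.

729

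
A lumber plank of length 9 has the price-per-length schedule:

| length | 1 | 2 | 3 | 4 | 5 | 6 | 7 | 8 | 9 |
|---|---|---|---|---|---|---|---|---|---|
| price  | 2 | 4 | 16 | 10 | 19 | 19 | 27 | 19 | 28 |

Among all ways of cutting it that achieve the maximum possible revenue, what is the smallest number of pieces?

Build r[k] bottom-up: r[k] = max over allowed piece i of (p[i] + r[k−i]).
r[1] = 2
r[2] = 4  (first piece 1, then r[1]=2)
r[3] = 16
r[4] = 18  (first piece 1, then r[3]=16)
r[5] = 20  (first piece 1, then r[4]=18)
r[6] = 32  (first piece 3, then r[3]=16)
r[7] = 34  (first piece 1, then r[6]=32)
r[8] = 36  (first piece 1, then r[7]=34)
r[9] = 48  (first piece 3, then r[6]=32)
Maximum revenue is $48.
Now minimize piece count subject to staying optimal: for each k, pieces[k] = 1 + min over i with p[i]+r[k−i]=r[k] of pieces[k−i].
pieces[6] = 2
pieces[7] = 3
pieces[8] = 3
pieces[9] = 3

3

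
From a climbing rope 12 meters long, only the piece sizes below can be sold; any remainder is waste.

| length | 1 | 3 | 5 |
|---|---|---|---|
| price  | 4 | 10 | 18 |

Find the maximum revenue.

Consider every possible first cut. f[k] is the best of p[i]+f[k−i] over all sellable i≤k.
f[1] = 4
f[2] = 8  (first piece 1, then f[1]=4)
f[3] = 12  (first piece 1, then f[2]=8)
f[4] = 16  (first piece 1, then f[3]=12)
f[5] = 20  (first piece 1, then f[4]=16)
f[6] = 24  (first piece 1, then f[5]=20)
f[7] = 28  (first piece 1, then f[6]=24)
f[8] = 32  (first piece 1, then f[7]=28)
f[9] = 36  (first piece 1, then f[8]=32)
f[10] = 40  (first piece 1, then f[9]=36)
f[11] = 44  (first piece 1, then f[10]=40)
f[12] = 48  (first piece 1, then f[11]=44)
One optimal cutting: 1 + 1 + 1 + 1 + 1 + 1 + 1 + 1 + 1 + 1 + 1 + 1 → €48.

48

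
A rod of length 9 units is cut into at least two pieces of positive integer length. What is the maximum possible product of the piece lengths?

Define prod[k] = max over 1≤i<k of i · max(k−i, prod[k−i]); the inner max lets the remainder stay uncut if that's better.
prod[2] = 1*max(1,0) = 1*1 = 1
prod[3] = 1*max(2,1) = 1*2 = 2
prod[4] = 2*max(2,1) = 2*2 = 4
prod[5] = 2*max(3,2) = 2*3 = 6
prod[6] = 3*max(3,2) = 3*3 = 9
prod[7] = 2*max(5,6) = 2*6 = 12
prod[8] = 2*max(6,9) = 2*9 = 18
prod[9] = 3*max(6,9) = 3*9 = 27
One optimal split: 3 + 3 + 3; product 3*3*3 = 27.

27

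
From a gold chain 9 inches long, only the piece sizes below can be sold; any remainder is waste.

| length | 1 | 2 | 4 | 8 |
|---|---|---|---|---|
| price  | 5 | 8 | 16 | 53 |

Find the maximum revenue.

Build best[k] bottom-up: best[k] = max over allowed piece i of (p[i] + best[k−i]).
best[1] = 5
best[2] = max(5+5, 8+0) = 10
best[3] = max(5+10, 8+5) = 15
best[4] = max(5+15, 8+10, 16+0) = 20
best[5] = max(5+20, 8+15, 16+5) = 25
best[6] = max(5+25, 8+20, 16+10) = 30
best[7] = max(5+30, 8+25, 16+15) = 35
best[8] = max(5+35, 8+30, 16+20, 53+0) = 53
best[9] = max(5+53, 8+35, 16+25, 53+5) = 58
One optimal cutting: 8 + 1 → $58.

58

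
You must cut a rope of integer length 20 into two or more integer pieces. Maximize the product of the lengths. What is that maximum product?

1458

Let P[k] be the best product for length k (with at least one cut). For each first piece i, the rest contributes max(k−i, P[k−i]).
Small cases: P[2]=1, P[3]=2, P[4]=4, P[5]=6, P[6]=9, P[7]=12, P[8]=18, P[9]=27, P[10]=36, P[11]=54, P[12]=81, P[13]=108, P[14]=162.
P[15] = 3×max(12,81) = 3×81 = 243
P[16] = 2×max(14,162) = 2×162 = 324
P[17] = 2×max(15,243) = 2×243 = 486
P[18] = 3×max(15,243) = 3×243 = 729
P[19] = 2×max(17,486) = 2×486 = 972
P[20] = 2×max(18,729) = 2×729 = 1458
One optimal split: 3 + 3 + 3 + 3 + 3 + 3 + 2; product 3×3×3×3×3×3×2 = 1458.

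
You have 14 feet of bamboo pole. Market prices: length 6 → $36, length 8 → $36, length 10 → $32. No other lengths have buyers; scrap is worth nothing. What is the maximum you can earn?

72

Consider every possible first cut. r[k] is the best of p[i]+r[k−i] over all sellable i≤k.
r[1] = 0
r[2] = 0
r[3] = 0
r[4] = 0
r[5] = 0
r[6] = 36
r[7] = 36
r[8] = max(36+0, 36+0) = 36
r[9] = max(36+0, 36+0) = 36
r[10] = max(36+0, 36+0, 32+0) = 36
r[11] = max(36+0, 36+0, 32+0) = 36
r[12] = max(36+36, 36+0, 32+0) = 72
r[13] = max(36+36, 36+0, 32+0) = 72
r[14] = max(36+36, 36+36, 32+0) = 72
One optimal cutting: pieces 6 + 6 with 2 feet of scrap → $72.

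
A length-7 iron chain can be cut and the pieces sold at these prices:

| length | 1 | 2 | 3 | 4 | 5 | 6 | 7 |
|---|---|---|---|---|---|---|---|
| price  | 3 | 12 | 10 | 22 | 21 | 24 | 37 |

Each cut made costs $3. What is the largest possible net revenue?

Build r[k] bottom-up: r[k] = max over allowed piece i of (p[i] + r[k−i]) − 3 per cut.
r[1] = 3
r[2] = max(3+3-3, 12+0) = 12
r[3] = max(3+12-3, 12+3-3, 10+0) = 12
r[4] = max(3+12-3, 12+12-3, 10+3-3, 22+0) = 22
r[5] = max(3+22-3, 12+12-3, 10+12-3, 22+3-3, 21+0) = 22
r[6] = max(3+22-3, 12+22-3, 10+12-3, 22+12-3, 21+3-3, 24+0) = 31
r[7] = max(3+31-3, 12+22-3, 10+22-3, …, 24+3-3, 37+0) = 37
Best is to make no cuts and sell whole for $37.

37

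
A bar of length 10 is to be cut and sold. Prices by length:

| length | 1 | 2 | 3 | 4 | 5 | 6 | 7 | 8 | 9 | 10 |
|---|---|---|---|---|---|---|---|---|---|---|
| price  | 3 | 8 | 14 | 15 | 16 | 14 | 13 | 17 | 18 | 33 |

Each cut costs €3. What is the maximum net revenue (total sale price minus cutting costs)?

Let v[k] be the best obtainable value from length k. For each k, try every first piece i and keep the best of price[i] + v[k−i] minus the 3 cut fee when i<k.
v[1] = 3
v[2] = max(3+3-3, 8+0) = 8
v[3] = max(3+8-3, 8+3-3, 14+0) = 14
v[4] = max(3+14-3, 8+8-3, 14+3-3, 15+0) = 15
v[5] = max(3+15-3, 8+14-3, 14+8-3, 15+3-3, 16+0) = 19
v[6] = max(3+19-3, 8+15-3, 14+14-3, 15+8-3, 16+3-3, 14+0) = 25
v[7] = max(3+25-3, 8+19-3, 14+15-3, …, 14+3-3, 13+0) = 26
v[8] = max(3+26-3, 8+25-3, 14+19-3, …, 13+3-3, 17+0) = 30
v[9] = max(3+30-3, 8+26-3, 14+25-3, …, 17+3-3, 18+0) = 36
v[10] = max(3+36-3, 8+30-3, 14+26-3, …, 18+3-3, 33+0) = 37
One optimal plan: pieces 4 + 3 + 3 (2 cuts) → €43 − €6 = €37.

37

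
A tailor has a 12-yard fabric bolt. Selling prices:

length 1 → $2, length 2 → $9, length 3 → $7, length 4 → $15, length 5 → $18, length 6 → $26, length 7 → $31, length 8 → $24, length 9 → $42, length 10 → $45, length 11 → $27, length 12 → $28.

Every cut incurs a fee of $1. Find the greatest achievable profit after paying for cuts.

53

Let v[k] be the best obtainable value from length k. For each k, try every first piece i and keep the best of price[i] + v[k−i] minus the 1 cut fee when i<k.
v[1] = 2
v[2] = 9
v[3] = 10  (first piece 1, then v[2]=9)
v[4] = 17  (first piece 2, then v[2]=9)
v[5] = 18  (first piece 1, then v[4]=17)
v[6] = 26
v[7] = 31
v[8] = 34  (first piece 2, then v[6]=26)
v[9] = 42
v[10] = 45
v[11] = 50  (first piece 2, then v[9]=42)
v[12] = 53  (first piece 2, then v[10]=45)
One optimal plan: pieces 10 + 2 (1 cut) → $54 − $1 = $53.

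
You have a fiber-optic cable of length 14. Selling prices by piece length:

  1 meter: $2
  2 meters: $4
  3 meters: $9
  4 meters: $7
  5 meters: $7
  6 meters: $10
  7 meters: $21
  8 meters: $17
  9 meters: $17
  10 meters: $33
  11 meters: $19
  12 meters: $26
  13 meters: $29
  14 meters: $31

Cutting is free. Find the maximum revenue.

44

Consider every possible first cut. R[k] is the best of p[i]+R[k−i] over all sellable i≤k.
R[1] = 2
R[2] = 4  (first piece 1, then R[1]=2)
R[3] = 9
R[4] = 11  (first piece 1, then R[3]=9)
R[5] = 13  (first piece 1, then R[4]=11)
R[6] = 18  (first piece 3, then R[3]=9)
R[7] = 21
R[8] = 23  (first piece 1, then R[7]=21)
R[9] = 27  (first piece 3, then R[6]=18)
R[10] = 33
R[11] = 35  (first piece 1, then R[10]=33)
R[12] = 37  (first piece 1, then R[11]=35)
R[13] = 42  (first piece 3, then R[10]=33)
R[14] = 44  (first piece 1, then R[13]=42)
One optimal cutting: 10 + 3 + 1 → $33 + $9 + $2 = $44.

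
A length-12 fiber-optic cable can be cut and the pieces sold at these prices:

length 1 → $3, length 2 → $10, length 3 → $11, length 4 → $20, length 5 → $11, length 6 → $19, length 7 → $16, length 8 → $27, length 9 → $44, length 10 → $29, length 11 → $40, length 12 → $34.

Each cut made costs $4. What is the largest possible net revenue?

52

Let r[k] be the best obtainable value from length k. For each k, try every first piece i and keep the best of price[i] + r[k−i] minus the 4 cut fee when i<k.
r[1] = 3
r[2] = max(3+3-4, 10+0) = 10
r[3] = max(3+10-4, 10+3-4, 11+0) = 11
r[4] = max(3+11-4, 10+10-4, 11+3-4, 20+0) = 20
r[5] = max(3+20-4, 10+11-4, 11+10-4, 20+3-4, 11+0) = 19
r[6] = max(3+19-4, 10+20-4, 11+11-4, 20+10-4, 11+3-4, 19+0) = 26
r[7] = max(3+26-4, 10+19-4, 11+20-4, …, 19+3-4, 16+0) = 27
r[8] = max(3+27-4, 10+26-4, 11+19-4, …, 16+3-4, 27+0) = 36
r[9] = max(3+36-4, 10+27-4, 11+26-4, …, 27+3-4, 44+0) = 44
r[10] = max(3+44-4, 10+36-4, 11+27-4, …, 44+3-4, 29+0) = 43
r[11] = max(3+43-4, 10+44-4, 11+36-4, …, 29+3-4, 40+0) = 50
r[12] = max(3+50-4, 10+43-4, 11+44-4, …, 40+3-4, 34+0) = 52
One optimal plan: pieces 4 + 4 + 4 (2 cuts) → $60 − $8 = $52.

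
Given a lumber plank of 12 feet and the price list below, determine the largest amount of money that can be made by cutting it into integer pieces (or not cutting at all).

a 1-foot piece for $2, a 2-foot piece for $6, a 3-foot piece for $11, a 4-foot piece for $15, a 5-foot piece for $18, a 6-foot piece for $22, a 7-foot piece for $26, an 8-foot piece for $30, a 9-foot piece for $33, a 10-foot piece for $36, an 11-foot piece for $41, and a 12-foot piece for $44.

45

Let r[k] be the best obtainable value from length k. For each k, try every first piece i and keep the best of price[i] + r[k−i].
r[1] = 2
r[2] = 6
r[3] = 11
r[4] = 15
r[5] = 18
r[6] = 22  (first piece 3, then r[3]=11)
r[7] = 26  (first piece 3, then r[4]=15)
r[8] = 30  (first piece 4, then r[4]=15)
r[9] = 33  (first piece 3, then r[6]=22)
r[10] = 37  (first piece 3, then r[7]=26)
r[11] = 41  (first piece 3, then r[8]=30)
r[12] = 45  (first piece 4, then r[8]=30)
One optimal cutting: 4 + 4 + 4 → $15 + $15 + $15 = $45.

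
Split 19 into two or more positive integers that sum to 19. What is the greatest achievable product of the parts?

972

Define m[k] = max over 1≤i<k of i · max(k−i, m[k−i]); the inner max lets the remainder stay uncut if that's better.
m[2] = 1×max(1,0) = 1×1 = 1
m[3] = 1×max(2,1) = 1×2 = 2
m[4] = 2×max(2,1) = 2×2 = 4
m[5] = 2×max(3,2) = 2×3 = 6
m[6] = 3×max(3,2) = 3×3 = 9
m[7] = 2×max(5,6) = 2×6 = 12
m[8] = 2×max(6,9) = 2×9 = 18
m[9] = 3×max(6,9) = 3×9 = 27
m[10] = 2×max(8,18) = 2×18 = 36
m[11] = 2×max(9,27) = 2×27 = 54
m[12] = 3×max(9,27) = 3×27 = 81
m[13] = 2×max(11,54) = 2×54 = 108
m[14] = 2×max(12,81) = 2×81 = 162
m[15] = 3×max(12,81) = 3×81 = 243
m[16] = 2×max(14,162) = 2×162 = 324
m[17] = 2×max(15,243) = 2×243 = 486
m[18] = 3×max(15,243) = 3×243 = 729
m[19] = 2×max(17,486) = 2×486 = 972
One optimal split: 3 + 3 + 3 + 3 + 3 + 2 + 2; product 3×3×3×3×3×2×2 = 972.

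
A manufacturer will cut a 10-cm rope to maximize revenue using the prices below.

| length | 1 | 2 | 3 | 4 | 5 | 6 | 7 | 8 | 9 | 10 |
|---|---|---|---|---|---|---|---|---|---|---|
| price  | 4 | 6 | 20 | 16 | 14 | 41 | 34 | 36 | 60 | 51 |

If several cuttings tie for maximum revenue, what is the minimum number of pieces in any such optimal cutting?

Consider every possible first cut. r[k] is the best of p[i]+r[k−i] over all sellable i≤k.
r[1] = 4
r[2] = 8  (first piece 1, then r[1]=4)
r[3] = 20
r[4] = 24  (first piece 1, then r[3]=20)
r[5] = 28  (first piece 1, then r[4]=24)
r[6] = 41
r[7] = 45  (first piece 1, then r[6]=41)
r[8] = 49  (first piece 1, then r[7]=45)
r[9] = 61  (first piece 3, then r[6]=41)
r[10] = 65  (first piece 1, then r[9]=61)
Maximum revenue is €65.
Now minimize piece count subject to staying optimal: for each k, pieces[k] = 1 + min over i with p[i]+r[k−i]=r[k] of pieces[k−i].
pieces[7] = 2
pieces[8] = 3
pieces[9] = 2
pieces[10] = 3

3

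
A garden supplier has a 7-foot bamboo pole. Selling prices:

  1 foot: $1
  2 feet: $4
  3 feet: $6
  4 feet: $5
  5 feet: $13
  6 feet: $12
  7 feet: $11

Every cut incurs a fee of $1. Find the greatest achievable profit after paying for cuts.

16

Let v[k] be the best obtainable value from length k. For each k, try every first piece i and keep the best of price[i] + v[k−i] minus the 1 cut fee when i<k.
v[1] = 1
v[2] = max(1+1-1, 4+0) = 4
v[3] = max(1+4-1, 4+1-1, 6+0) = 6
v[4] = max(1+6-1, 4+4-1, 6+1-1, 5+0) = 7
v[5] = max(1+7-1, 4+6-1, 6+4-1, 5+1-1, 13+0) = 13
v[6] = max(1+13-1, 4+7-1, 6+6-1, 5+4-1, 13+1-1, 12+0) = 13
v[7] = max(1+13-1, 4+13-1, 6+7-1, …, 12+1-1, 11+0) = 16
One optimal plan: pieces 5 + 2 (1 cut) → $17 − $1 = $16.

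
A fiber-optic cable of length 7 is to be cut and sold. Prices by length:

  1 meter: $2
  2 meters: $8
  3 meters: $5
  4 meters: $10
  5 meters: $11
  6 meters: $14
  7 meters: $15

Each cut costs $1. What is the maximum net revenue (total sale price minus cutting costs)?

Consider every possible first cut. v[k] is the best of p[i]+v[k−i] over all sellable i≤k, charging 1 whenever i<k.
v[1] = 2
v[2] = max(2+2-1, 8+0) = 8
v[3] = max(2+8-1, 8+2-1, 5+0) = 9
v[4] = max(2+9-1, 8+8-1, 5+2-1, 10+0) = 15
v[5] = max(2+15-1, 8+9-1, 5+8-1, 10+2-1, 11+0) = 16
v[6] = max(2+16-1, 8+15-1, 5+9-1, 10+8-1, 11+2-1, 14+0) = 22
v[7] = max(2+22-1, 8+16-1, 5+15-1, …, 14+2-1, 15+0) = 23
One optimal plan: pieces 2 + 2 + 2 + 1 (3 cuts) → $26 − $3 = $23.

23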